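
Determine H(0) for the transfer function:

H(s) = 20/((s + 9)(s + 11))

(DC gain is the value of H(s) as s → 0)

DC gain = H(0) = 20/(9 × 11) = 20/99 = 0.2020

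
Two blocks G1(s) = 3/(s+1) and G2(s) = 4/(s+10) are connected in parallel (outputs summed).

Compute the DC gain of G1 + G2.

Parallel: G_eq = G1 + G2. DC gain = G1(0) + G2(0) = 3/1 + 4/10 = 3 + 0.4 = 3.4.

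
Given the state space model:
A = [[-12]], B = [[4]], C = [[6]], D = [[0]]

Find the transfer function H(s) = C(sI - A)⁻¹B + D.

(sI - A)⁻¹ = 1/(s + 12). H(s) = 6 × 4/(s + 12) + 0 = 24/(s + 12).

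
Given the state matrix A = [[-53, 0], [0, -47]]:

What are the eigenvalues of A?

For diagonal matrix, eigenvalues are diagonal entries: λ₁ = -53, λ₂ = -47.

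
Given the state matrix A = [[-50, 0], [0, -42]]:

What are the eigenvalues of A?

For diagonal matrix, eigenvalues are diagonal entries: λ₁ = -50, λ₂ = -42.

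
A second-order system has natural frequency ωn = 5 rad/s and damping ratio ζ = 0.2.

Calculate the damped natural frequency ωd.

ωd = ωn√(1 - ζ²) = 5√(1 - 0.2²) = 4.9 rad/s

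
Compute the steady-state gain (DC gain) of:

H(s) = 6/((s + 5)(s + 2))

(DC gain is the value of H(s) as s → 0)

DC gain = H(0) = 6/(5 × 2) = 6/10 = 0.6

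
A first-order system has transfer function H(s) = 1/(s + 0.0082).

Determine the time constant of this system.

For H(s) = 1/(s + 1/τ), the pole is at -1/τ = -0.0082, so τ = 1/0.0082 = 122 s.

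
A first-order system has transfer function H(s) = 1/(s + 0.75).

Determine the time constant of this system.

For H(s) = 1/(s + 1/τ), the pole is at -1/τ = -0.75, so τ = 1/0.75 = 1.3333 s.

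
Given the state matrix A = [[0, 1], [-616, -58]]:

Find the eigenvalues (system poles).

det(A - λI) = λ² - (-58)λ + 616 = (λ - (-14))(λ - (-44)). Eigenvalues: -14, -44.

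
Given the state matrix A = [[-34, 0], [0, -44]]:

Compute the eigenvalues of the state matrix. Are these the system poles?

For diagonal matrix, eigenvalues are diagonal entries: λ₁ = -34, λ₂ = -44. Eigenvalues of A = system poles.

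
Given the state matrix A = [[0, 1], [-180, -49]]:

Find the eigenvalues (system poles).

det(A - λI) = λ² - (-49)λ + 180 = (λ - (-45))(λ - (-4)). Eigenvalues: -45, -4.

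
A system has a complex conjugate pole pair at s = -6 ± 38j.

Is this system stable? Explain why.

Real part of poles is -6 (< 0, left half-plane). Stable.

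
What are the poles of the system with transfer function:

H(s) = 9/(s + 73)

Pole is where denominator = 0: s + 73 = 0, so s = -73.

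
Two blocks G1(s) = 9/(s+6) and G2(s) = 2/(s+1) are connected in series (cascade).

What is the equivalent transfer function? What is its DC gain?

Series: multiply transfer functions. G_eq = 9/(s+6) × 2/(s+1) = 18/((s+6)(s+1)). DC gain = 18/(6×1) = 3.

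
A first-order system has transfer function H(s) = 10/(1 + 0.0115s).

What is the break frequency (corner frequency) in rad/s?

Corner frequency = 1/τ = 1/0.0115 = 86.957 rad/s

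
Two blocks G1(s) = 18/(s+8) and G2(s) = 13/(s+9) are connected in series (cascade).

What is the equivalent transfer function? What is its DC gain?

Series: multiply transfer functions. G_eq = 18/(s+8) × 13/(s+9) = 234/((s+8)(s+9)). DC gain = 234/(8×9) = 3.25.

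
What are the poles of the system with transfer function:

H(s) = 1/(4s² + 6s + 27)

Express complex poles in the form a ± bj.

Discriminant = 6² - 4×4×27 = 36 - 432 = -396 < 0, so the poles are a complex conjugate pair s = (-6 ± j√396)/(2×4). Real part = -6/(2×4) = -6/8 = -0.75; imaginary part = ±√396/(2×4) ≈ 2.4875. Poles: s = -0.75 ± 2.4875j.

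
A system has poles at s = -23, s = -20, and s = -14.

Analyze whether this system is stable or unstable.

All poles are in the left half-plane. System is stable.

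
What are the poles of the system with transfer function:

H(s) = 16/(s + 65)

Pole is where denominator = 0: s + 65 = 0, so s = -65.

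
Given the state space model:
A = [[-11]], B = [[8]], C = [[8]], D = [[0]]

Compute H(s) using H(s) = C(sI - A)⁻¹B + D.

(sI - A)⁻¹ = 1/(s + 11). H(s) = 8 × 8/(s + 11) + 0 = 64/(s + 11).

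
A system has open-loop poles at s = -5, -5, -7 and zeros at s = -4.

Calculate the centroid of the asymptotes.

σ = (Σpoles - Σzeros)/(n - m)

σ = (Σpoles - Σzeros)/(n - m) = (-17 - (-4))/(3 - 1) = -13/2 = -6.5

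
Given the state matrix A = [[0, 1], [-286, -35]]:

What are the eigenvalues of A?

det(A - λI) = λ² - (-35)λ + 286 = (λ - (-13))(λ - (-22)). Eigenvalues: -13, -22.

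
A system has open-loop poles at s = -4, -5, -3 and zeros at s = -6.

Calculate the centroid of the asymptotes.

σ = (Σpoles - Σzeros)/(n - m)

σ = (Σpoles - Σzeros)/(n - m) = (-12 - (-6))/(3 - 1) = -6/2 = -3.0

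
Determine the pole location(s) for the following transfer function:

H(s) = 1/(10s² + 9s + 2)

Discriminant = 9² - 4×10×2 = 81 - 80 = 1 > 0, so two distinct real poles. Using quadratic formula: s = (-9 ± √1)/(2×10) = (-9 ± √1)/20, with √1 = 1. s₁ = -8/20 = -0.4, s₂ = -10/20 = -0.5. Poles: s₁ = -0.4, s₂ = -0.5.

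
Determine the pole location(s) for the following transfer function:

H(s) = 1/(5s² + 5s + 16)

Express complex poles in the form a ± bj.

Discriminant = 5² - 4×5×16 = 25 - 320 = -295 < 0, so the poles are a complex conjugate pair s = (-5 ± j√295)/(2×5). Real part = -5/(2×5) = -5/10 = -0.5; imaginary part = ±√295/(2×5) ≈ 1.7176. Poles: s = -0.5 ± 1.7176j.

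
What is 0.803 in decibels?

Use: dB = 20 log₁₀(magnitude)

dB = 20 log₁₀(0.803) = -1.9 dB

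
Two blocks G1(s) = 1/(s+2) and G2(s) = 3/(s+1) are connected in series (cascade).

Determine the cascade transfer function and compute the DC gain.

Series: multiply transfer functions. G_eq = 1/(s+2) × 3/(s+1) = 3/((s+2)(s+1)). DC gain = 3/(2×1) = 1.5.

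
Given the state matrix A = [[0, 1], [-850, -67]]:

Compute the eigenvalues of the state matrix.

det(A - λI) = λ² - (-67)λ + 850 = (λ - (-50))(λ - (-17)). Eigenvalues: -50, -17.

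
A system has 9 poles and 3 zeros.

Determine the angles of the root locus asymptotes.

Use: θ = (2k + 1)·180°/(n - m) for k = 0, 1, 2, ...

n - m = 9 - 3 = 6. Angles: θk = (2k + 1)·180°/6 = 30°, 90°, 150°, 210°, 270°, 330°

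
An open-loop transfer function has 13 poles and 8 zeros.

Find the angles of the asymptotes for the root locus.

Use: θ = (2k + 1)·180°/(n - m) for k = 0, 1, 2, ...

n - m = 13 - 8 = 5. Angles: θk = (2k + 1)·180°/5 = 36°, 108°, 180°, 252°, 324°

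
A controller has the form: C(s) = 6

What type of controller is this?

This is a Proportional (P) controller.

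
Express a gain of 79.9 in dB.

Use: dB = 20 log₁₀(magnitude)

dB = 20 log₁₀(79.9) = 38.1 dB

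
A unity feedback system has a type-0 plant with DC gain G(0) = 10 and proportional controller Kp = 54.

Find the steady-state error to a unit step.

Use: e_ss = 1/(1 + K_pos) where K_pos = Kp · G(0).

K_pos = Kp · G(0) = 54 × 10 = 540. e_ss = 1/(1 + 540) = 0.0018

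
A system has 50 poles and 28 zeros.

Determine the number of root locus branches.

Root locus has n branches where n = number of poles = 50.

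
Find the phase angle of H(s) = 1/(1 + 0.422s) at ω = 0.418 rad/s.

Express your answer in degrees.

Phase = -arctan(ωτ) = -arctan(0.418 × 0.422) = -10.0°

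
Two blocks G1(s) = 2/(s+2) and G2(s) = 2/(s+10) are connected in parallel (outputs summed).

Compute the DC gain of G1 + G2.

Parallel: G_eq = G1 + G2. DC gain = G1(0) + G2(0) = 2/2 + 2/10 = 1 + 0.2 = 1.2.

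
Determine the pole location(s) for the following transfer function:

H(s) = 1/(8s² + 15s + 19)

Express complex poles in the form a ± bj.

Discriminant = 15² - 4×8×19 = 225 - 608 = -383 < 0, so the poles are a complex conjugate pair s = (-15 ± j√383)/(2×8). Real part = -15/(2×8) = -15/16 = -0.9375; imaginary part = ±√383/(2×8) ≈ 1.2231. Poles: s = -0.9375 ± 1.2231j.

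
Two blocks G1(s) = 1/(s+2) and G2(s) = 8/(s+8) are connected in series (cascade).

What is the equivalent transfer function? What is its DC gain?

Series: multiply transfer functions. G_eq = 1/(s+2) × 8/(s+8) = 8/((s+2)(s+8)). DC gain = 8/(2×8) = 0.5.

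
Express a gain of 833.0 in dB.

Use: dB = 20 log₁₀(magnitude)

dB = 20 log₁₀(833.0) = 58.4 dB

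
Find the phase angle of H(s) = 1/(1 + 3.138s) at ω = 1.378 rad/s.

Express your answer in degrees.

Phase = -arctan(ωτ) = -arctan(1.378 × 3.138) = -77.0°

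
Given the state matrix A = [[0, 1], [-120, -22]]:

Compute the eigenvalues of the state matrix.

det(A - λI) = λ² - (-22)λ + 120 = (λ - (-12))(λ - (-10)). Eigenvalues: -12, -10.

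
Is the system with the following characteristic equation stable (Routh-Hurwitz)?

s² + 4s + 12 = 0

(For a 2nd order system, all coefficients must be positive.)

Coefficients: 1, 4, 12. All positive, so system is stable.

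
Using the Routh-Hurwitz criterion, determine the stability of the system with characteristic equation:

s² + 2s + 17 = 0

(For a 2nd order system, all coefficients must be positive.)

Coefficients: 1, 2, 17. All positive, so system is stable.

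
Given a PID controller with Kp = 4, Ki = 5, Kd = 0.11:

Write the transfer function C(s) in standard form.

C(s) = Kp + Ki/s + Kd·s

Substituting values: C(s) = 4 + 5/s + 0.11s = (0.11s² + 4s + 5)/s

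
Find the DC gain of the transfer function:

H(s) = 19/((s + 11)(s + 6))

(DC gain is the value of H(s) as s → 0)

DC gain = H(0) = 19/(11 × 6) = 19/66 = 0.2879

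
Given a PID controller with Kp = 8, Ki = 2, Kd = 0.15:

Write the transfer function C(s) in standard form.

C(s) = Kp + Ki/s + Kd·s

Substituting values: C(s) = 8 + 2/s + 0.15s = (0.15s² + 8s + 2)/s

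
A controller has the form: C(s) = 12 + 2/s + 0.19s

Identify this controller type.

This is a Proportional-Integral-Derivative (PID) controller.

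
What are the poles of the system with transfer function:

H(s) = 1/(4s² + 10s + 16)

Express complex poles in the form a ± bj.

Discriminant = 10² - 4×4×16 = 100 - 256 = -156 < 0, so the poles are a complex conjugate pair s = (-10 ± j√156)/(2×4). Real part = -10/(2×4) = -10/8 = -1.25; imaginary part = ±√156/(2×4) ≈ 1.5612. Poles: s = -1.25 ± 1.5612j.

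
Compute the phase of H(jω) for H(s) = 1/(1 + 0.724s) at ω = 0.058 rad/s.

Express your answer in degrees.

Phase = -arctan(ωτ) = -arctan(0.058 × 0.724) = -2.4°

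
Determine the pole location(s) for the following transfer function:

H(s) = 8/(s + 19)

Pole is where denominator = 0: s + 19 = 0, so s = -19.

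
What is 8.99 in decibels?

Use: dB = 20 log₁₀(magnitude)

dB = 20 log₁₀(8.99) = 19.1 dB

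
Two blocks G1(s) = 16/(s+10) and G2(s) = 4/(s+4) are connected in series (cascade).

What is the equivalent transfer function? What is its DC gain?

Series: multiply transfer functions. G_eq = 16/(s+10) × 4/(s+4) = 64/((s+10)(s+4)). DC gain = 64/(10×4) = 1.6.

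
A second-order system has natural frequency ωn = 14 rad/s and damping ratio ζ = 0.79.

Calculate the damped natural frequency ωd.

ωd = ωn√(1 - ζ²) = 14√(1 - 0.79²) = 8.58 rad/s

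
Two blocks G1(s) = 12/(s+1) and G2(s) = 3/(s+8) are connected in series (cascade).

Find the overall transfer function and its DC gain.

Series: multiply transfer functions. G_eq = 12/(s+1) × 3/(s+8) = 36/((s+1)(s+8)). DC gain = 36/(1×8) = 4.5.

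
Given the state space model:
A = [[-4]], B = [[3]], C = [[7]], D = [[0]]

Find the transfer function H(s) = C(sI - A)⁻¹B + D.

(sI - A)⁻¹ = 1/(s + 4). H(s) = 7 × 3/(s + 4) + 0 = 21/(s + 4).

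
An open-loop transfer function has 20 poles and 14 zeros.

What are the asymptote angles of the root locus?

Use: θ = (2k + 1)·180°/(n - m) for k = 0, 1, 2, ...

n - m = 20 - 14 = 6. Angles: θk = (2k + 1)·180°/6 = 30°, 90°, 150°, 210°, 270°, 330°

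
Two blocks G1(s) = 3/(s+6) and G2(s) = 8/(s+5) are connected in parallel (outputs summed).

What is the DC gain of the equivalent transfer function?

Parallel: G_eq = G1 + G2. DC gain = G1(0) + G2(0) = 3/6 + 8/5 = 0.5 + 1.6 = 2.1.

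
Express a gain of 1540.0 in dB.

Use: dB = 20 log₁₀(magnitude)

dB = 20 log₁₀(1540.0) = 63.8 dB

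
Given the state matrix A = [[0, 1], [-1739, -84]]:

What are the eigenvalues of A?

det(A - λI) = λ² - (-84)λ + 1739 = (λ - (-47))(λ - (-37)). Eigenvalues: -47, -37.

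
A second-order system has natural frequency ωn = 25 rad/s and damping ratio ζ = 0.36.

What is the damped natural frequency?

ωd = ωn√(1 - ζ²) = 25√(1 - 0.36²) = 23.32 rad/s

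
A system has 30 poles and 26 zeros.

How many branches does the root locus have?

Root locus has n branches where n = number of poles = 30.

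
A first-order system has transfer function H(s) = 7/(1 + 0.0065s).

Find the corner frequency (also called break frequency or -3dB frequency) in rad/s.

Corner frequency = 1/τ = 1/0.0065 = 153.846 rad/s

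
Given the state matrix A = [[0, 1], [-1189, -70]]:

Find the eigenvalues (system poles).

det(A - λI) = λ² - (-70)λ + 1189 = (λ - (-41))(λ - (-29)). Eigenvalues: -41, -29.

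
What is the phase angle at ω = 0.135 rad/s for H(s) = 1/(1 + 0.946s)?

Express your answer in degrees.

Phase = -arctan(ωτ) = -arctan(0.135 × 0.946) = -7.3°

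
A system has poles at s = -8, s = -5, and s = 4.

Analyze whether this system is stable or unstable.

Pole(s) at s = 4 are not in the left half-plane. System is unstable.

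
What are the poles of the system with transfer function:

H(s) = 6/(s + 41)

Pole is where denominator = 0: s + 41 = 0, so s = -41.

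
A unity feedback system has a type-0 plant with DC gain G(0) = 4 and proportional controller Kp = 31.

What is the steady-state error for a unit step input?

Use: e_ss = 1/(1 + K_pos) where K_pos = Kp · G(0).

K_pos = Kp · G(0) = 31 × 4 = 124. e_ss = 1/(1 + 124) = 0.008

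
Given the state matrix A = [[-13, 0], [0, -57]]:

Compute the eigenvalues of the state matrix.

For diagonal matrix, eigenvalues are diagonal entries: λ₁ = -13, λ₂ = -57.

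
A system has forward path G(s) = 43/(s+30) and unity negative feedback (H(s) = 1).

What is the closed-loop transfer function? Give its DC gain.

T(s) = G/(1+GH) = [43/(s+30)] / [1 + 43/(s+30)] = 43/(s+30+43) = 43/(s+73). DC gain = 43/73 = 0.5890.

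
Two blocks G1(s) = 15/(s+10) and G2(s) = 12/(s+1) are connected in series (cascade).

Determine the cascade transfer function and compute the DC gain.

Series: multiply transfer functions. G_eq = 15/(s+10) × 12/(s+1) = 180/((s+10)(s+1)). DC gain = 180/(10×1) = 18.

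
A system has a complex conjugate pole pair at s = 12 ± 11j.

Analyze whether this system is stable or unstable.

Real part of poles is 12 (> 0, right half-plane). Unstable.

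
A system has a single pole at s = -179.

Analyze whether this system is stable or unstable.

Pole at s = -179 is in the left half-plane. Stable.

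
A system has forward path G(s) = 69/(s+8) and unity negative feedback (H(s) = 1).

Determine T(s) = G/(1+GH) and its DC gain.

T(s) = G/(1+GH) = [69/(s+8)] / [1 + 69/(s+8)] = 69/(s+8+69) = 69/(s+77). DC gain = 69/77 = 0.8961.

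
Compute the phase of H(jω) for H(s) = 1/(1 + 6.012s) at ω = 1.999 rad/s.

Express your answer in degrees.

Phase = -arctan(ωτ) = -arctan(1.999 × 6.012) = -85.2°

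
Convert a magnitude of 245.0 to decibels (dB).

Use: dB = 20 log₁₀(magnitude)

dB = 20 log₁₀(245.0) = 47.8 dB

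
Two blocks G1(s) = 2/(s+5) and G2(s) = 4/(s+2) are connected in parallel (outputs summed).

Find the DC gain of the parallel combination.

Parallel: G_eq = G1 + G2. DC gain = G1(0) + G2(0) = 2/5 + 4/2 = 0.4 + 2 = 2.4.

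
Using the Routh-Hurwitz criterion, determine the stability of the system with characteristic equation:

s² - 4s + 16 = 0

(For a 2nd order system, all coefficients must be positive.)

Coefficients: 1, -4, 16. b=-4 not positive, so system is unstable.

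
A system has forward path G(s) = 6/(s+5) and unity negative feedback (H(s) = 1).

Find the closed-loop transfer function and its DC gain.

T(s) = G/(1+GH) = [6/(s+5)] / [1 + 6/(s+5)] = 6/(s+5+6) = 6/(s+11). DC gain = 6/11 = 0.5455.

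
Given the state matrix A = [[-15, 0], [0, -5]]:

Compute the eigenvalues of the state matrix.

For diagonal matrix, eigenvalues are diagonal entries: λ₁ = -15, λ₂ = -5.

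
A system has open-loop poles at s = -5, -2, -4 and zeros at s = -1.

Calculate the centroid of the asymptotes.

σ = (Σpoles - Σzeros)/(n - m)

σ = (Σpoles - Σzeros)/(n - m) = (-11 - (-1))/(3 - 1) = -10/2 = -5.0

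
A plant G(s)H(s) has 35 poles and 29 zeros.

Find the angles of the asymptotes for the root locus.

n - m = 35 - 29 = 6. Angles: θk = (2k + 1)·180°/6 = 30°, 90°, 150°, 210°, 270°, 330°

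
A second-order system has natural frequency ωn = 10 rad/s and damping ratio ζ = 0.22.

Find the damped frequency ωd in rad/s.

ωd = ωn√(1 - ζ²) = 10√(1 - 0.22²) = 9.75 rad/s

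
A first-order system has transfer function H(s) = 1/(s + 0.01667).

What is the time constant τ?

For H(s) = 1/(s + 1/τ), the pole is at -1/τ = -0.01667, so τ = 1/0.01667 = 59.99 s.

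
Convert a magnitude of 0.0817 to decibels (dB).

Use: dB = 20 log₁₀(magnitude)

dB = 20 log₁₀(0.0817) = -21.8 dB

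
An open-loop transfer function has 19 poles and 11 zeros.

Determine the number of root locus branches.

Root locus has n branches where n = number of poles = 19.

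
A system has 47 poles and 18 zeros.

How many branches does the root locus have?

Root locus has n branches where n = number of poles = 47.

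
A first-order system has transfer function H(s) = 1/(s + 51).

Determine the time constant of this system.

For H(s) = 1/(s + 1/τ), the pole is at -1/τ = -51, so τ = 1/51 = 0.0196 s.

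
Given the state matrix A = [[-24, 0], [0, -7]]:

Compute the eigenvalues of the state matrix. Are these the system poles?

For diagonal matrix, eigenvalues are diagonal entries: λ₁ = -24, λ₂ = -7. Eigenvalues of A = system poles.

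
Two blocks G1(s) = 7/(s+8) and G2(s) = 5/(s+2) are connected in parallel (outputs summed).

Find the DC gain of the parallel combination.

Parallel: G_eq = G1 + G2. DC gain = G1(0) + G2(0) = 7/8 + 5/2 = 0.875 + 2.5 = 3.375.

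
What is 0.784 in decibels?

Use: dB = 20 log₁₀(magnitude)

dB = 20 log₁₀(0.784) = -2.1 dB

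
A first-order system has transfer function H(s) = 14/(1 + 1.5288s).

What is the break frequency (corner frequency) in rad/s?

Corner frequency = 1/τ = 1/1.5288 = 0.654 rad/s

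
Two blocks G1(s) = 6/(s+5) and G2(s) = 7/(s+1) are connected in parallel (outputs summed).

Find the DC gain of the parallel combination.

Parallel: G_eq = G1 + G2. DC gain = G1(0) + G2(0) = 6/5 + 7/1 = 1.2 + 7 = 8.2.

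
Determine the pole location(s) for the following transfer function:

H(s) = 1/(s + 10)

Pole is where denominator = 0: s + 10 = 0, so s = -10.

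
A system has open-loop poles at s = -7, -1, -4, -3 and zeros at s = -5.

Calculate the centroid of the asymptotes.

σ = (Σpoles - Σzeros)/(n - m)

σ = (Σpoles - Σzeros)/(n - m) = (-15 - (-5))/(4 - 1) = -10/3 = -3.33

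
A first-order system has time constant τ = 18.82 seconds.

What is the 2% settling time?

For first-order system, 2% settling time ≈ 4τ = 4 × 18.82 = 75.28 s.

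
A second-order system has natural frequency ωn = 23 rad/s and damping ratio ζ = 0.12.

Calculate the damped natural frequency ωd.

ωd = ωn√(1 - ζ²) = 23√(1 - 0.12²) = 22.83 rad/s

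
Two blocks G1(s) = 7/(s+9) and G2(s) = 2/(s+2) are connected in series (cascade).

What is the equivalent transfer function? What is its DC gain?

Series: multiply transfer functions. G_eq = 7/(s+9) × 2/(s+2) = 14/((s+9)(s+2)). DC gain = 14/(9×2) = 0.7778.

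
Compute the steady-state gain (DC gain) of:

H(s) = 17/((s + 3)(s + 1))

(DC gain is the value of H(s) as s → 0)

DC gain = H(0) = 17/(3 × 1) = 17/3 = 5.6667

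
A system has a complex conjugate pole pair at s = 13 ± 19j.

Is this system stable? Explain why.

Real part of poles is 13 (> 0, right half-plane). Unstable.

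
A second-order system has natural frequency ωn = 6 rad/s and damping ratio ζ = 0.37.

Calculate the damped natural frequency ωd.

ωd = ωn√(1 - ζ²) = 6√(1 - 0.37²) = 5.57 rad/s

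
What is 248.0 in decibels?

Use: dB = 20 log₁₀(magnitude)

dB = 20 log₁₀(248.0) = 47.9 dB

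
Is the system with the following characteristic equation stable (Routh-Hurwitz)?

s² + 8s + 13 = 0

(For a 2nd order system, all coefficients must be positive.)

Coefficients: 1, 8, 13. All positive, so system is stable.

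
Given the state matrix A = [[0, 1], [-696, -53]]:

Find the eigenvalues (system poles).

det(A - λI) = λ² - (-53)λ + 696 = (λ - (-24))(λ - (-29)). Eigenvalues: -24, -29.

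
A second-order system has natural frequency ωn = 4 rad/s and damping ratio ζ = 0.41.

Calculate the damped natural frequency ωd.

ωd = ωn√(1 - ζ²) = 4√(1 - 0.41²) = 3.65 rad/s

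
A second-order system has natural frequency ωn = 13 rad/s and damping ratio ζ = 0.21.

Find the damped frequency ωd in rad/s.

ωd = ωn√(1 - ζ²) = 13√(1 - 0.21²) = 12.71 rad/s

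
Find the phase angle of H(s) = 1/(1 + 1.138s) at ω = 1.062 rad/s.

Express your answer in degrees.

Phase = -arctan(ωτ) = -arctan(1.062 × 1.138) = -50.4°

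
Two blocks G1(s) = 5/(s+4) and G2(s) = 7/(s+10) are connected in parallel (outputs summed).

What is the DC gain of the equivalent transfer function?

Parallel: G_eq = G1 + G2. DC gain = G1(0) + G2(0) = 5/4 + 7/10 = 1.25 + 0.7 = 1.95.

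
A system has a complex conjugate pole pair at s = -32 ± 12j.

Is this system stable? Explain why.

Real part of poles is -32 (< 0, left half-plane). Stable.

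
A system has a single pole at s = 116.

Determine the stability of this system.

Pole at s = 116 is in the right half-plane. Unstable.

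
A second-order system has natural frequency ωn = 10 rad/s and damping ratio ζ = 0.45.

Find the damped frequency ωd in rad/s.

ωd = ωn√(1 - ζ²) = 10√(1 - 0.45²) = 8.93 rad/s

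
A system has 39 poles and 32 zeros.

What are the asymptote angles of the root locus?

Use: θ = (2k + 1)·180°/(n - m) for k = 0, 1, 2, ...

n - m = 39 - 32 = 7. Angles: θk = (2k + 1)·180°/7 = 25.71°, 77.14°, 128.57°, 180°, 231.43°, 282.86°, 334.29°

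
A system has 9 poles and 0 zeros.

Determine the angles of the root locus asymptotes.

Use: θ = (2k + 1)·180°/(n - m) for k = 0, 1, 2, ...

n - m = 9 - 0 = 9. Angles: θk = (2k + 1)·180°/9 = 20°, 60°, 100°, 140°, 180°, 220°, 260°, 300°, 340°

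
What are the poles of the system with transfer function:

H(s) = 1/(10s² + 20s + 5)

Discriminant = 20² - 4×10×5 = 400 - 200 = 200 > 0, so two distinct real poles. Using quadratic formula: s = (-20 ± √200)/(2×10) = (-20 ± √200)/20, with √200 ≈ 14.1421. s₁ ≈ -0.2929, s₂ ≈ -1.7071. Poles: s₁ = -0.2929, s₂ = -1.7071.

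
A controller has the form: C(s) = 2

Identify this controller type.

This is a Proportional (P) controller.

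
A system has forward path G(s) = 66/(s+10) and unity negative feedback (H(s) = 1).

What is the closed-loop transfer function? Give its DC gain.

T(s) = G/(1+GH) = [66/(s+10)] / [1 + 66/(s+10)] = 66/(s+10+66) = 66/(s+76). DC gain = 66/76 = 0.8684.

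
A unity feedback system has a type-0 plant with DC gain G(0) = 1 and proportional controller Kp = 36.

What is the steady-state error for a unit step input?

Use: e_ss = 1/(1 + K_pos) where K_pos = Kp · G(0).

K_pos = Kp · G(0) = 36 × 1 = 36. e_ss = 1/(1 + 36) = 0.0270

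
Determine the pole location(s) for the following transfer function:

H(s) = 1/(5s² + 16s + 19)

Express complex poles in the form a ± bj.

Discriminant = 16² - 4×5×19 = 256 - 380 = -124 < 0, so the poles are a complex conjugate pair s = (-16 ± j√124)/(2×5). Real part = -16/(2×5) = -16/10 = -1.6; imaginary part = ±√124/(2×5) ≈ 1.1136. Poles: s = -1.6 ± 1.1136j.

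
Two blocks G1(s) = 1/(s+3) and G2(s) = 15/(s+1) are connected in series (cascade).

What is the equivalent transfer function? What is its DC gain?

Series: multiply transfer functions. G_eq = 1/(s+3) × 15/(s+1) = 15/((s+3)(s+1)). DC gain = 15/(3×1) = 5.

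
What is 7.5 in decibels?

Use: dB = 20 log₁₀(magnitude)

dB = 20 log₁₀(7.5) = 17.5 dB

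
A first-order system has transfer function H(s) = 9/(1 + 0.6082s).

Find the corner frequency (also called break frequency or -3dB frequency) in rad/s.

Corner frequency = 1/τ = 1/0.6082 = 1.644 rad/s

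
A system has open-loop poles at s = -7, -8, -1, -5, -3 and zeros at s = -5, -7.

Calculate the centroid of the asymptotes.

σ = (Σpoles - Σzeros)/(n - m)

σ = (Σpoles - Σzeros)/(n - m) = (-24 - (-12))/(5 - 2) = -12/3 = -4.0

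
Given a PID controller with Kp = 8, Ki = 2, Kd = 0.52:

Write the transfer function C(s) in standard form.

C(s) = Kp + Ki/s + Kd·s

Substituting values: C(s) = 8 + 2/s + 0.52s = (0.52s² + 8s + 2)/s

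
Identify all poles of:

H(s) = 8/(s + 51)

Pole is where denominator = 0: s + 51 = 0, so s = -51.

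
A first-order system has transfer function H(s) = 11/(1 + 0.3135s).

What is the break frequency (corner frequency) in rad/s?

Corner frequency = 1/τ = 1/0.3135 = 3.19 rad/s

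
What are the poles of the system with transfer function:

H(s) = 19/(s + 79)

Pole is where denominator = 0: s + 79 = 0, so s = -79.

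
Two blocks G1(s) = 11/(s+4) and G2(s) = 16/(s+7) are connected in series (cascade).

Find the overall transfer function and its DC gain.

Series: multiply transfer functions. G_eq = 11/(s+4) × 16/(s+7) = 176/((s+4)(s+7)). DC gain = 176/(4×7) = 6.2857.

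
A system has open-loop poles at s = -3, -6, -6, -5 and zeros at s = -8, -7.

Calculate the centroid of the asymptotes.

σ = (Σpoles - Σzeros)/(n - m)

σ = (Σpoles - Σzeros)/(n - m) = (-20 - (-15))/(4 - 2) = -5/2 = -2.5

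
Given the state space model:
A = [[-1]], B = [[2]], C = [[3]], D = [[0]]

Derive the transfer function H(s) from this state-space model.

(sI - A)⁻¹ = 1/(s + 1). H(s) = 3 × 2/(s + 1) + 0 = 6/(s + 1).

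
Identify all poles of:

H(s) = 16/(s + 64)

Pole is where denominator = 0: s + 64 = 0, so s = -64.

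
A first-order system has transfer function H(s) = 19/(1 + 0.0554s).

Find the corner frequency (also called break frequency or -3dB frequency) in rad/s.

Corner frequency = 1/τ = 1/0.0554 = 18.051 rad/s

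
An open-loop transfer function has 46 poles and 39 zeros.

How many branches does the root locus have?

Root locus has n branches where n = number of poles = 46.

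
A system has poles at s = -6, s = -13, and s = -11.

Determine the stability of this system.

All poles are in the left half-plane. System is stable.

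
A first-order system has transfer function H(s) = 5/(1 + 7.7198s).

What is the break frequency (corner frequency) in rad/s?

Corner frequency = 1/τ = 1/7.7198 = 0.13 rad/s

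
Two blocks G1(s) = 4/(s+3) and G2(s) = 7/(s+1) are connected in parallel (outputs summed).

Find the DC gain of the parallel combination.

Parallel: G_eq = G1 + G2. DC gain = G1(0) + G2(0) = 4/3 + 7/1 = 1.3333 + 7 = 8.3333.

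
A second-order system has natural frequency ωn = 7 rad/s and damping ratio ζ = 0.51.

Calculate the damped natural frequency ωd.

ωd = ωn√(1 - ζ²) = 7√(1 - 0.51²) = 6.02 rad/s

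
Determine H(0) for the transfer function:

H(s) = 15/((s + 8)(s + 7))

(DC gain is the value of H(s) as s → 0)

DC gain = H(0) = 15/(8 × 7) = 15/56 = 0.2679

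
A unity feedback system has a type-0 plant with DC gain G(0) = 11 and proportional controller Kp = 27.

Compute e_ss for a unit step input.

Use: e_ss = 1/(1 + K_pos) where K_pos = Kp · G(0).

K_pos = Kp · G(0) = 27 × 11 = 297. e_ss = 1/(1 + 297) = 0.0034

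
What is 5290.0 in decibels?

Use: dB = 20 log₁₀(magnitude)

dB = 20 log₁₀(5290.0) = 74.5 dB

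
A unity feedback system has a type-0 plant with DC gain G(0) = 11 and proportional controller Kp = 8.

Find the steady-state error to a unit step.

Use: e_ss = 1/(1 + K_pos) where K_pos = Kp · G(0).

K_pos = Kp · G(0) = 8 × 11 = 88. e_ss = 1/(1 + 88) = 0.0112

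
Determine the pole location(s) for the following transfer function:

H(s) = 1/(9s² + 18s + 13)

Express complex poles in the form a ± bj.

Discriminant = 18² - 4×9×13 = 324 - 468 = -144 < 0, so the poles are a complex conjugate pair s = (-18 ± j√144)/(2×9). Real part = -18/(2×9) = -18/18 = -1; imaginary part = ±√144/(2×9) = 12/18 ≈ 0.6667. Poles: s = -1 ± 0.6667j.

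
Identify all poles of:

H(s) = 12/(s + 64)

Pole is where denominator = 0: s + 64 = 0, so s = -64.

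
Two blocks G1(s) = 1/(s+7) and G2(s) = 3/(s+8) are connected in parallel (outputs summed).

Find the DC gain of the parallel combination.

Parallel: G_eq = G1 + G2. DC gain = G1(0) + G2(0) = 1/7 + 3/8 = 0.1429 + 0.375 = 0.5179.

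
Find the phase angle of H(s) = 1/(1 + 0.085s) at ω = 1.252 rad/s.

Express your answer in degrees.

Phase = -arctan(ωτ) = -arctan(1.252 × 0.085) = -6.1°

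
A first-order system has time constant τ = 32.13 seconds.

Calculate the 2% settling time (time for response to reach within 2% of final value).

For first-order system, 2% settling time ≈ 4τ = 4 × 32.13 = 128.52 s.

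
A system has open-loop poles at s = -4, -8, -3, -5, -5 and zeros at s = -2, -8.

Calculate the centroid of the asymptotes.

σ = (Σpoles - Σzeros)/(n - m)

σ = (Σpoles - Σzeros)/(n - m) = (-25 - (-10))/(5 - 2) = -15/3 = -5.0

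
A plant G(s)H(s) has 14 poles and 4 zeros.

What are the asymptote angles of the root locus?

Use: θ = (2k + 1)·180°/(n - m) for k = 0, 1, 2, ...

n - m = 14 - 4 = 10. Angles: θk = (2k + 1)·180°/10 = 18°, 54°, 90°, 126°, 162°, 198°, 234°, 270°, 306°, 342°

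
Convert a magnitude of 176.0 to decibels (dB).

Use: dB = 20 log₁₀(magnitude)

dB = 20 log₁₀(176.0) = 44.9 dB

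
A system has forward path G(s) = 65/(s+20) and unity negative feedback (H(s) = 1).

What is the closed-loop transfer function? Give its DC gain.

T(s) = G/(1+GH) = [65/(s+20)] / [1 + 65/(s+20)] = 65/(s+20+65) = 65/(s+85). DC gain = 65/85 = 0.7647.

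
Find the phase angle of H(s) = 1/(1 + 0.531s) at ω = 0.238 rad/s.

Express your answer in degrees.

Phase = -arctan(ωτ) = -arctan(0.238 × 0.531) = -7.2°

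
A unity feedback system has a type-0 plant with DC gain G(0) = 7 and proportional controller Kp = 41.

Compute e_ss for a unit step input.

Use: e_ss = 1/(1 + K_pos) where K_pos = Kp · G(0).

K_pos = Kp · G(0) = 41 × 7 = 287. e_ss = 1/(1 + 287) = 0.0035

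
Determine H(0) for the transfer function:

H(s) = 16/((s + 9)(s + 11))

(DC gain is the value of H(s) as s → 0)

DC gain = H(0) = 16/(9 × 11) = 16/99 = 0.1616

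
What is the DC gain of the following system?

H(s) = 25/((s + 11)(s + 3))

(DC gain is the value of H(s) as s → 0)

DC gain = H(0) = 25/(11 × 3) = 25/33 = 0.7576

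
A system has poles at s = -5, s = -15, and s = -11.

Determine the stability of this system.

All poles are in the left half-plane. System is stable.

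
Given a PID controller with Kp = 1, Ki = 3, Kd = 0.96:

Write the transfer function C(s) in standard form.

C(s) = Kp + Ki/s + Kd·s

Substituting values: C(s) = 1 + 3/s + 0.96s = (0.96s² + s + 3)/s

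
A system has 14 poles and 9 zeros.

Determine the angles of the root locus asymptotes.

n - m = 14 - 9 = 5. Angles: θk = (2k + 1)·180°/5 = 36°, 108°, 180°, 252°, 324°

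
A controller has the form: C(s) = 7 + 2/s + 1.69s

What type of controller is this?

This is a Proportional-Integral-Derivative (PID) controller.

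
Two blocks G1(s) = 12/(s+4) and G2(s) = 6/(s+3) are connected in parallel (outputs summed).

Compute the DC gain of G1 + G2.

Parallel: G_eq = G1 + G2. DC gain = G1(0) + G2(0) = 12/4 + 6/3 = 3 + 2 = 5.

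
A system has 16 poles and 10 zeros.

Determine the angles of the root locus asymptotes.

n - m = 16 - 10 = 6. Angles: θk = (2k + 1)·180°/6 = 30°, 90°, 150°, 210°, 270°, 330°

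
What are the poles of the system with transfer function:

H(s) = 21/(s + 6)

Pole is where denominator = 0: s + 6 = 0, so s = -6.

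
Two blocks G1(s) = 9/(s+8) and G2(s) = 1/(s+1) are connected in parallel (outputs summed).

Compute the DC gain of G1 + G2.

Parallel: G_eq = G1 + G2. DC gain = G1(0) + G2(0) = 9/8 + 1/1 = 1.125 + 1 = 2.125.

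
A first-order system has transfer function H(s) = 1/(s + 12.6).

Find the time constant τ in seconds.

For H(s) = 1/(s + 1/τ), the pole is at -1/τ = -12.6, so τ = 1/12.6 = 0.0794 s.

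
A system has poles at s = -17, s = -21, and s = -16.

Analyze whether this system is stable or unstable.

All poles are in the left half-plane. System is stable.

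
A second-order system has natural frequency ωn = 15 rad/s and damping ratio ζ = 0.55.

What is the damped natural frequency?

ωd = ωn√(1 - ζ²) = 15√(1 - 0.55²) = 12.53 rad/s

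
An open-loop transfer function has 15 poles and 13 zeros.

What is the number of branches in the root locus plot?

Root locus has n branches where n = number of poles = 15.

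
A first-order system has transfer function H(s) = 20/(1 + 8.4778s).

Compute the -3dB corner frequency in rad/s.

Corner frequency = 1/τ = 1/8.4778 = 0.118 rad/s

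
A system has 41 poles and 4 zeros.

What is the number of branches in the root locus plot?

Root locus has n branches where n = number of poles = 41.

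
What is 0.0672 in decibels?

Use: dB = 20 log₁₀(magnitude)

dB = 20 log₁₀(0.0672) = -23.5 dB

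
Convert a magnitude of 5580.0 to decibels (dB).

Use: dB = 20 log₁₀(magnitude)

dB = 20 log₁₀(5580.0) = 74.9 dB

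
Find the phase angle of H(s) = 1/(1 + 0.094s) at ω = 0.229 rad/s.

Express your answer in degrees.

Phase = -arctan(ωτ) = -arctan(0.229 × 0.094) = -1.2°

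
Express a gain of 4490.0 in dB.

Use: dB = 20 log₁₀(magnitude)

dB = 20 log₁₀(4490.0) = 73.0 dB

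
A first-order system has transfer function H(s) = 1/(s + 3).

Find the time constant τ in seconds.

For H(s) = 1/(s + 1/τ), the pole is at -1/τ = -3, so τ = 1/3 = 0.3333 s.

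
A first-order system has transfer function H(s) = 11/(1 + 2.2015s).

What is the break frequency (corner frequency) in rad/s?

Corner frequency = 1/τ = 1/2.2015 = 0.454 rad/s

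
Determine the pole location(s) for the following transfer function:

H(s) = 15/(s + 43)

Pole is where denominator = 0: s + 43 = 0, so s = -43.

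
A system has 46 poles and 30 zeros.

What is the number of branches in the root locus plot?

Root locus has n branches where n = number of poles = 46.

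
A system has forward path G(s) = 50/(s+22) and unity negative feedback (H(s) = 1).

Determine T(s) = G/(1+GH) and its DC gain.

T(s) = G/(1+GH) = [50/(s+22)] / [1 + 50/(s+22)] = 50/(s+22+50) = 50/(s+72). DC gain = 50/72 = 0.6944.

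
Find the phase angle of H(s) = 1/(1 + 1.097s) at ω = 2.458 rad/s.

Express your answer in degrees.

Phase = -arctan(ωτ) = -arctan(2.458 × 1.097) = -69.7°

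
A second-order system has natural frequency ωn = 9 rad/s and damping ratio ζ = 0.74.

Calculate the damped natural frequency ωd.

ωd = ωn√(1 - ζ²) = 9√(1 - 0.74²) = 6.05 rad/s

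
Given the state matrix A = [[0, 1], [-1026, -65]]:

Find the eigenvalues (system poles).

det(A - λI) = λ² - (-65)λ + 1026 = (λ - (-38))(λ - (-27)). Eigenvalues: -38, -27.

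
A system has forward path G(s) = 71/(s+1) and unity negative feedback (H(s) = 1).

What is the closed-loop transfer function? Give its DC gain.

T(s) = G/(1+GH) = [71/(s+1)] / [1 + 71/(s+1)] = 71/(s+1+71) = 71/(s+72). DC gain = 71/72 = 0.9861.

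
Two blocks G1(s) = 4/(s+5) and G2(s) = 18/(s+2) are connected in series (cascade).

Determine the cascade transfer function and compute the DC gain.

Series: multiply transfer functions. G_eq = 4/(s+5) × 18/(s+2) = 72/((s+5)(s+2)). DC gain = 72/(5×2) = 7.2.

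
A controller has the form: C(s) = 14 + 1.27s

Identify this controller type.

This is a Proportional-Derivative (PD) controller.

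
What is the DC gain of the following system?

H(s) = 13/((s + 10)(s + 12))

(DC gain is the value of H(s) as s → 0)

DC gain = H(0) = 13/(10 × 12) = 13/120 = 0.1083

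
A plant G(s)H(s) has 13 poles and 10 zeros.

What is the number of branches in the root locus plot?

Root locus has n branches where n = number of poles = 13.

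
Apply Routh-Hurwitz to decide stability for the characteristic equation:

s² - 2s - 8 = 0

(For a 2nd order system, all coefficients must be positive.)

Coefficients: 1, -2, -8. b=-2, c=-8 not positive, so system is unstable.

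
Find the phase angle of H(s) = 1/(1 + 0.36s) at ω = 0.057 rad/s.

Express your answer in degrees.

Phase = -arctan(ωτ) = -arctan(0.057 × 0.36) = -1.2°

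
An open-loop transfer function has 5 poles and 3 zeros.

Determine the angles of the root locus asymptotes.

n - m = 5 - 3 = 2. Angles: θk = (2k + 1)·180°/2 = 90°, 270°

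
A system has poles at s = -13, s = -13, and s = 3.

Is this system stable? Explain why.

Pole(s) at s = 3 are not in the left half-plane. System is unstable.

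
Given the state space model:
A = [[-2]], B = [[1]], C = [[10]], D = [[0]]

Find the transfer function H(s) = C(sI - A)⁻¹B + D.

(sI - A)⁻¹ = 1/(s + 2). H(s) = 10 × 1/(s + 2) + 0 = 10/(s + 2).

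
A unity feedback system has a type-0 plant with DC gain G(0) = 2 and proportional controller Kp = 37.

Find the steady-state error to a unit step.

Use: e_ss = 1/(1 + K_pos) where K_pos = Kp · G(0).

K_pos = Kp · G(0) = 37 × 2 = 74. e_ss = 1/(1 + 74) = 0.0133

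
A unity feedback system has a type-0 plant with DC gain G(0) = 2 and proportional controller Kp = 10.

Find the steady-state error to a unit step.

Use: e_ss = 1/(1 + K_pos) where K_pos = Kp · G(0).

K_pos = Kp · G(0) = 10 × 2 = 20. e_ss = 1/(1 + 20) = 0.0476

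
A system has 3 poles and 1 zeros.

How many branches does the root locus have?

Root locus has n branches where n = number of poles = 3.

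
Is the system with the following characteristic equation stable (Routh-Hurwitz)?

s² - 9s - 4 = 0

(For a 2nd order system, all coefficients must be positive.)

Coefficients: 1, -9, -4. b=-9, c=-4 not positive, so system is unstable.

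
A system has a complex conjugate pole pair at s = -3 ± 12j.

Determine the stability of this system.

Real part of poles is -3 (< 0, left half-plane). Stable.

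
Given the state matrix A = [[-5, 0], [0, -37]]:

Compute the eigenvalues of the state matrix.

For diagonal matrix, eigenvalues are diagonal entries: λ₁ = -5, λ₂ = -37.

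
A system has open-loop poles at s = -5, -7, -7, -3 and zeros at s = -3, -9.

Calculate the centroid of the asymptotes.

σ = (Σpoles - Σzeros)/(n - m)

σ = (Σpoles - Σzeros)/(n - m) = (-22 - (-12))/(4 - 2) = -10/2 = -5.0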